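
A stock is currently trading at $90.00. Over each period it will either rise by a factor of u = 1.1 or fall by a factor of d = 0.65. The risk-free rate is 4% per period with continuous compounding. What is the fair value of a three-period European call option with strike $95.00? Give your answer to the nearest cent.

Risk-neutral probability p = (e^0.04 − 0.65)/(1.1 − 0.65) = 0.3908/0.4500 = 0.8685
Terminal stock prices: S_uuu = 119.8, S_uud = 70.79, S_udd = 41.83, S_ddd = 24.72
Terminal payoffs (S − K): max(24.79, 0) = 24.79, max(-24.21, 0) = 0, max(-53.17, 0) = 0, max(-70.28, 0) = 0
Node uu (S = 108.9): V_uu = e^(−0.04)·[0.8685·24.7900 + 0.1315·0.0000] = 20.6852
Node ud (S = 64.35): V_ud = e^(−0.04)·[0.8685·0.0000 + 0.1315·0.0000] = 0.0000
Node dd (S = 38.03): V_dd = e^(−0.04)·[0.8685·0.0000 + 0.1315·0.0000] = 0.0000
Node u (S = 99): V_u = e^(−0.04)·[0.8685·20.6852 + 0.1315·0.0000] = 17.2600
Node d (S = 58.5): V_d = e^(−0.04)·[0.8685·0.0000 + 0.1315·0.0000] = 0.0000
Node 0 (S = 90): V_0 = e^(−0.04)·[0.8685·17.2600 + 0.1315·0.0000] = 14.4020

$14.40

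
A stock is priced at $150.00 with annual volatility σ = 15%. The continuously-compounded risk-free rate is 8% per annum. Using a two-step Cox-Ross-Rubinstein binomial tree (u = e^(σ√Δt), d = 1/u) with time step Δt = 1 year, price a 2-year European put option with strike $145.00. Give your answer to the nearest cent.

CRR parameters: u = e^(σ√Δt) = e^(0.15·√1) = 1.1618, d = 1/u = 0.8607
Per-period rate: rΔt = 0.08·1 = 0.08, so R = e^0.08 = 1.0833
Risk-neutral probability p = (e^0.08 − 0.8607)/(1.1618 − 0.8607) = 0.2226/0.3011 = 0.7392
Terminal stock prices: S_uu = 202.5, S_ud = 150, S_dd = 111.1
Terminal payoffs (K − S): max(-57.48, 0) = 0, max(-5, 0) = 0, max(33.88, 0) = 33.88
Node u (S = 174.3): V_u = e^(−0.08)·[0.7392·0.0000 + 0.2608·0.0000] = 0.0000
Node d (S = 129.1): V_d = e^(−0.08)·[0.7392·0.0000 + 0.2608·33.8773] = 8.1573
Node 0 (S = 150): V_0 = e^(−0.08)·[0.7392·0.0000 + 0.2608·8.1573] = 1.9642

$1.96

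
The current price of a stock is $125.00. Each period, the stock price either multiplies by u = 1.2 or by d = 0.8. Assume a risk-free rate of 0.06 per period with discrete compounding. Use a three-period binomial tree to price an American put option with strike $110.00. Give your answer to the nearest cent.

Risk-neutral probability p = (1 + 0.06 − 0.8)/(1.2 − 0.8) = 0.2600/0.4000 = 0.6500
Terminal stock prices: S_uuu = 216, S_uud = 144, S_udd = 96, S_ddd = 64
Terminal payoffs (K − S): max(-106, 0) = 0, max(-34, 0) = 0, max(14, 0) = 14, max(46, 0) = 46
Node uu (S = 180): continuation = 1/1.06·[0.6500·0.0000 + 0.3500·0.0000] = 0.0000; exercise value = 0.0000 ≤ continuation, so V_uu = 0.0000
Node ud (S = 120): continuation = 1/1.06·[0.6500·0.0000 + 0.3500·14.0000] = 4.6226; exercise value = 0.0000 ≤ continuation, so V_ud = 4.6226
Node dd (S = 80): continuation = 1/1.06·[0.6500·14.0000 + 0.3500·46.0000] = 23.7736; exercise value = 30.0000 > continuation, so V_dd = 30.0000 (exercise)
Node u (S = 150): continuation = 1/1.06·[0.6500·0.0000 + 0.3500·4.6226] = 1.5263; exercise value = 0.0000 ≤ continuation, so V_u = 1.5263
Node d (S = 100): continuation = 1/1.06·[0.6500·4.6226 + 0.3500·30.0000] = 12.7403; exercise value = 10.0000 ≤ continuation, so V_d = 12.7403
Node 0 (S = 125): continuation = 1/1.06·[0.6500·1.5263 + 0.3500·12.7403] = 5.1427; exercise value = 0.0000 ≤ continuation, so V_0 = 5.1427

$5.14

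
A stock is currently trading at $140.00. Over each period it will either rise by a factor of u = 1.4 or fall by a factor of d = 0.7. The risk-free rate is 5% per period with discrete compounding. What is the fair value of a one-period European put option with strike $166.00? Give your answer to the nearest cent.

$32.38

Risk-neutral probability p = (1 + 0.05 − 0.7)/(1.4 − 0.7) = 0.3500/0.7000 = 0.5000
Terminal stock prices: S_u = 196, S_d = 98
Terminal payoffs (K − S): max(-30, 0) = 0, max(68, 0) = 68
Node 0 (S = 140): V_0 = 1/1.05·[0.5000·0.0000 + 0.5000·68.0000] = 32.3810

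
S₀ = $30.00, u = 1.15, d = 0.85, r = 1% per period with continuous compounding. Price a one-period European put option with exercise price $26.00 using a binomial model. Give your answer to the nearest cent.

$0.23

Risk-neutral probability p = (e^0.01 − 0.85)/(1.15 − 0.85) = 0.1601/0.3000 = 0.5335
Terminal stock prices: S_u = 34.5, S_d = 25.5
Terminal payoffs (K − S): max(-8.5, 0) = 0, max(0.5, 0) = 0.5
Node 0 (S = 30): V_0 = e^(−0.01)·[0.5335·0.0000 + 0.4665·0.5000] = 0.2309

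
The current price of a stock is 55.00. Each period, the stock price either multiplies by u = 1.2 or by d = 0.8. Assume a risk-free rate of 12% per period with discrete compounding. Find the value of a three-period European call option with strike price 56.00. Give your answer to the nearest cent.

Risk-neutral probability p = (1 + 0.12 − 0.8)/(1.2 − 0.8) = 0.3200/0.4000 = 0.8000
Terminal stock prices: S_uuu = 95.04, S_uud = 63.36, S_udd = 42.24, S_ddd = 28.16
Terminal payoffs (S − K): max(39.04, 0) = 39.04, max(7.36, 0) = 7.36, max(-13.76, 0) = 0, max(-27.84, 0) = 0
Node uu (S = 79.2): V_uu = 1/1.12·[0.8000·39.0400 + 0.2000·7.3600] = 29.2000
Node ud (S = 52.8): V_ud = 1/1.12·[0.8000·7.3600 + 0.2000·0.0000] = 5.2571
Node dd (S = 35.2): V_dd = 1/1.12·[0.8000·0.0000 + 0.2000·0.0000] = 0.0000
Node u (S = 66): V_u = 1/1.12·[0.8000·29.2000 + 0.2000·5.2571] = 21.7959
Node d (S = 44): V_d = 1/1.12·[0.8000·5.2571 + 0.2000·0.0000] = 3.7551
Node 0 (S = 55): V_0 = 1/1.12·[0.8000·21.7959 + 0.2000·3.7551] = 16.2391

16.24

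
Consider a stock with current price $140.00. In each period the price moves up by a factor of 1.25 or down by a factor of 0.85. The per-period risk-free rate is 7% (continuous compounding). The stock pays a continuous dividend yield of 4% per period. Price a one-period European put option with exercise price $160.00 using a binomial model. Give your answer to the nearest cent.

$20.98

Per-period risk-free factor R = e^0.07 = 1.0725; dividend-adjusted growth = e^(0.07−0.04) = 1.0305.
Risk-neutral probability p = (1.0305 − 0.85)/(1.25 − 0.85) = 0.1805/0.4000 = 0.4511
Terminal stock prices: S_u = 175, S_d = 119
Terminal payoffs (K − S): max(-15, 0) = 0, max(41, 0) = 41
Node 0 (S = 140): V_0 = e^(−0.07)·[0.4511·0.0000 + 0.5489·41.0000] = 20.9820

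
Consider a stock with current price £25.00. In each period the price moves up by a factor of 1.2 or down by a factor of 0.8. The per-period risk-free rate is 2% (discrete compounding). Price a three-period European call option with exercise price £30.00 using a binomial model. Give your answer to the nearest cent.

£2.07

Risk-neutral probability p = (1 + 0.02 − 0.8)/(1.2 − 0.8) = 0.2200/0.4000 = 0.5500
Terminal stock prices: S_uuu = 43.2, S_uud = 28.8, S_udd = 19.2, S_ddd = 12.8
Terminal payoffs (S − K): max(13.2, 0) = 13.2, max(-1.2, 0) = 0, max(-10.8, 0) = 0, max(-17.2, 0) = 0
Node uu (S = 36): V_uu = 1/1.02·[0.5500·13.2000 + 0.4500·0.0000] = 7.1176
Node ud (S = 24): V_ud = 1/1.02·[0.5500·0.0000 + 0.4500·0.0000] = 0.0000
Node dd (S = 16): V_dd = 1/1.02·[0.5500·0.0000 + 0.4500·0.0000] = 0.0000
Node u (S = 30): V_u = 1/1.02·[0.5500·7.1176 + 0.4500·0.0000] = 3.8379
Node d (S = 20): V_d = 1/1.02·[0.5500·0.0000 + 0.4500·0.0000] = 0.0000
Node 0 (S = 25): V_0 = 1/1.02·[0.5500·3.8379 + 0.4500·0.0000] = 2.0695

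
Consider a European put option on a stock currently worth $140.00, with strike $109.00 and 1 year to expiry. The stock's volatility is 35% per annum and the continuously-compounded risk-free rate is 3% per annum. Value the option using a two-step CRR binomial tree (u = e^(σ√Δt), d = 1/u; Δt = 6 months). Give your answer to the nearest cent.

CRR parameters: u = e^(σ√Δt) = e^(0.35·√0.5) = 1.2808, d = 1/u = 0.7808
Per-period rate: rΔt = 0.03·0.5 = 0.015, so R = e^0.015 = 1.0151
Risk-neutral probability p = (e^0.015 − 0.7808)/(1.2808 − 0.7808) = 0.2344/0.5000 = 0.4687
Terminal stock prices: S_uu = 229.7, S_ud = 140, S_dd = 85.34
Terminal payoffs (K − S): max(-120.7, 0) = 0, max(-31, 0) = 0, max(23.66, 0) = 23.66
Node u (S = 179.3): V_u = e^(−0.015)·[0.4687·0.0000 + 0.5313·0.0000] = 0.0000
Node d (S = 109.3): V_d = e^(−0.015)·[0.4687·0.0000 + 0.5313·23.6579] = 12.3831
Node 0 (S = 140): V_0 = e^(−0.015)·[0.4687·0.0000 + 0.5313·12.3831] = 6.4816

$6.48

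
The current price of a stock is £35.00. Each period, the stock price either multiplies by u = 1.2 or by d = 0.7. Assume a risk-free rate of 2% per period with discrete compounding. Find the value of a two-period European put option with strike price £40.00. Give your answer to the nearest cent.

Risk-neutral probability p = (1 + 0.02 − 0.7)/(1.2 − 0.7) = 0.3200/0.5000 = 0.6400
Terminal stock prices: S_uu = 50.4, S_ud = 29.4, S_dd = 17.15
Terminal payoffs (K − S): max(-10.4, 0) = 0, max(10.6, 0) = 10.6, max(22.85, 0) = 22.85
Node u (S = 42): V_u = 1/1.02·[0.6400·0.0000 + 0.3600·10.6000] = 3.7412
Node d (S = 24.5): V_d = 1/1.02·[0.6400·10.6000 + 0.3600·22.8500] = 14.7157
Node 0 (S = 35): V_0 = 1/1.02·[0.6400·3.7412 + 0.3600·14.7157] = 7.5412

£7.54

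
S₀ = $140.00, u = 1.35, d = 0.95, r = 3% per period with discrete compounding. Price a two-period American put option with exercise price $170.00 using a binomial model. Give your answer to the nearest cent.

$30.00

Risk-neutral probability p = (1 + 0.03 − 0.95)/(1.35 − 0.95) = 0.0800/0.4000 = 0.2000
Terminal stock prices: S_uu = 255.2, S_ud = 179.5, S_dd = 126.3
Terminal payoffs (K − S): max(-85.15, 0) = 0, max(-9.55, 0) = 0, max(43.65, 0) = 43.65
Node u (S = 189): continuation = 1/1.03·[0.2000·0.0000 + 0.8000·0.0000] = 0.0000; exercise value = 0.0000 ≤ continuation, so V_u = 0.0000
Node d (S = 133): continuation = 1/1.03·[0.2000·0.0000 + 0.8000·43.6500] = 33.9029; exercise value = 37.0000 > continuation, so V_d = 37.0000 (exercise)
Node 0 (S = 140): continuation = 1/1.03·[0.2000·0.0000 + 0.8000·37.0000] = 28.7379; exercise value = 30.0000 > continuation, so V_0 = 30.0000 (exercise)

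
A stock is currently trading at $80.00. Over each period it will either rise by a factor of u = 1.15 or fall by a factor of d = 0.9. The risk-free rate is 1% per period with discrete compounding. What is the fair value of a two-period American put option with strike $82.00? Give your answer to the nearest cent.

$5.54

Risk-neutral probability p = (1 + 0.01 − 0.9)/(1.15 − 0.9) = 0.1100/0.2500 = 0.4400
Terminal stock prices: S_uu = 105.8, S_ud = 82.8, S_dd = 64.8
Terminal payoffs (K − S): max(-23.8, 0) = 0, max(-0.8, 0) = 0, max(17.2, 0) = 17.2
Node u (S = 92): continuation = 1/1.01·[0.4400·0.0000 + 0.5600·0.0000] = 0.0000; exercise value = 0.0000 ≤ continuation, so V_u = 0.0000
Node d (S = 72): continuation = 1/1.01·[0.4400·0.0000 + 0.5600·17.2000] = 9.5366; exercise value = 10.0000 > continuation, so V_d = 10.0000 (exercise)
Node 0 (S = 80): continuation = 1/1.01·[0.4400·0.0000 + 0.5600·10.0000] = 5.5446; exercise value = 2.0000 ≤ continuation, so V_0 = 5.5446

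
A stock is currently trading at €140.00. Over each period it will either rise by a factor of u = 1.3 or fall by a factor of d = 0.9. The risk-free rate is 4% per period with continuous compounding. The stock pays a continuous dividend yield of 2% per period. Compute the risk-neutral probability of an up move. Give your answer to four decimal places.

p = 0.3005

Per-period risk-free factor R = e^0.04 = 1.0408; dividend-adjusted growth = e^(0.04−0.02) = 1.0202.
Risk-neutral probability p = (1.0202 − 0.9)/(1.3 − 0.9) = 0.1202/0.4000 = 0.3005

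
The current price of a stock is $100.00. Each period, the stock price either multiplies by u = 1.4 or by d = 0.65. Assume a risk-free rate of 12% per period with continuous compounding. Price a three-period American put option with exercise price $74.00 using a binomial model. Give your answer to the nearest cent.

Risk-neutral probability p = (e^0.12 − 0.65)/(1.4 − 0.65) = 0.4775/0.7500 = 0.6367
Terminal stock prices: S_uuu = 274.4, S_uud = 127.4, S_udd = 59.15, S_ddd = 27.46
Terminal payoffs (K − S): max(-200.4, 0) = 0, max(-53.4, 0) = 0, max(14.85, 0) = 14.85, max(46.54, 0) = 46.54
Node uu (S = 196): continuation = e^(−0.12)·[0.6367·0.0000 + 0.3633·0.0000] = 0.0000; exercise value = 0.0000 ≤ continuation, so V_uu = 0.0000
Node ud (S = 91): continuation = e^(−0.12)·[0.6367·0.0000 + 0.3633·14.8500] = 4.7854; exercise value = 0.0000 ≤ continuation, so V_ud = 4.7854
Node dd (S = 42.25): continuation = e^(−0.12)·[0.6367·14.8500 + 0.3633·46.5375] = 23.3821; exercise value = 31.7500 > continuation, so V_dd = 31.7500 (exercise)
Node u (S = 140): continuation = e^(−0.12)·[0.6367·0.0000 + 0.3633·4.7854] = 1.5421; exercise value = 0.0000 ≤ continuation, so V_u = 1.5421
Node d (S = 65): continuation = e^(−0.12)·[0.6367·4.7854 + 0.3633·31.7500] = 12.9337; exercise value = 9.0000 ≤ continuation, so V_d = 12.9337
Node 0 (S = 100): continuation = e^(−0.12)·[0.6367·1.5421 + 0.3633·12.9337] = 5.0387; exercise value = 0.0000 ≤ continuation, so V_0 = 5.0387

$5.04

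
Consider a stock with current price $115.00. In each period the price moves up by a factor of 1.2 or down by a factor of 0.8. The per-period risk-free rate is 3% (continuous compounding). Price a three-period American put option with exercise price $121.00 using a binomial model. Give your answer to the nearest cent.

$15.02

Risk-neutral probability p = (e^0.03 − 0.8)/(1.2 − 0.8) = 0.2305/0.4000 = 0.5761
Terminal stock prices: S_uuu = 198.7, S_uud = 132.5, S_udd = 88.32, S_ddd = 58.88
Terminal payoffs (K − S): max(-77.72, 0) = 0, max(-11.48, 0) = 0, max(32.68, 0) = 32.68, max(62.12, 0) = 62.12
Node uu (S = 165.6): continuation = e^(−0.03)·[0.5761·0.0000 + 0.4239·0.0000] = 0.0000; exercise value = 0.0000 ≤ continuation, so V_uu = 0.0000
Node ud (S = 110.4): continuation = e^(−0.03)·[0.5761·0.0000 + 0.4239·32.6800] = 13.4425; exercise value = 10.6000 ≤ continuation, so V_ud = 13.4425
Node dd (S = 73.6): continuation = e^(−0.03)·[0.5761·32.6800 + 0.4239·62.1200] = 43.8239; exercise value = 47.4000 > continuation, so V_dd = 47.4000 (exercise)
Node u (S = 138): continuation = e^(−0.03)·[0.5761·0.0000 + 0.4239·13.4425] = 5.5294; exercise value = 0.0000 ≤ continuation, so V_u = 5.5294
Node d (S = 92): continuation = e^(−0.03)·[0.5761·13.4425 + 0.4239·47.4000] = 27.0132; exercise value = 29.0000 > continuation, so V_d = 29.0000 (exercise)
Node 0 (S = 115): continuation = e^(−0.03)·[0.5761·5.5294 + 0.4239·29.0000] = 15.0203; exercise value = 6.0000 ≤ continuation, so V_0 = 15.0203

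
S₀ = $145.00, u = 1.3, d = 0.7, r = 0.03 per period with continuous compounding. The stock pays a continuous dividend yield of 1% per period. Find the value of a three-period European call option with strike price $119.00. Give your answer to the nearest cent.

Per-period risk-free factor R = e^0.03 = 1.0305; dividend-adjusted growth = e^(0.03−0.01) = 1.0202.
Risk-neutral probability p = (1.0202 − 0.7)/(1.3 − 0.7) = 0.3202/0.6000 = 0.5337
Terminal stock prices: S_uuu = 318.6, S_uud = 171.5, S_udd = 92.36, S_ddd = 49.73
Terminal payoffs (S − K): max(199.6, 0) = 199.6, max(52.53, 0) = 52.53, max(-26.64, 0) = 0, max(-69.27, 0) = 0
Node uu (S = 245.1): V_uu = e^(−0.03)·[0.5337·199.5650 + 0.4663·52.5350] = 127.1287
Node ud (S = 131.9): V_ud = e^(−0.03)·[0.5337·52.5350 + 0.4663·0.0000] = 27.2077
Node dd (S = 71.05): V_dd = e^(−0.03)·[0.5337·0.0000 + 0.4663·0.0000] = 0.0000
Node u (S = 188.5): V_u = e^(−0.03)·[0.5337·127.1287 + 0.4663·27.2077] = 78.1523
Node d (S = 101.5): V_d = e^(−0.03)·[0.5337·27.2077 + 0.4663·0.0000] = 14.0908
Node 0 (S = 145): V_0 = e^(−0.03)·[0.5337·78.1523 + 0.4663·14.0908] = 46.8516

$46.85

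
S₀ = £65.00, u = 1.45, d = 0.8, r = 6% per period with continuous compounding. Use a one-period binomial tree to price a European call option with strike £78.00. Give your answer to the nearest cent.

£6.16

Risk-neutral probability p = (e^0.06 − 0.8)/(1.45 − 0.8) = 0.2618/0.6500 = 0.4028
Terminal stock prices: S_u = 94.25, S_d = 52
Terminal payoffs (S − K): max(16.25, 0) = 16.25, max(-26, 0) = 0
Node 0 (S = 65): V_0 = e^(−0.06)·[0.4028·16.2500 + 0.5972·0.0000] = 6.1647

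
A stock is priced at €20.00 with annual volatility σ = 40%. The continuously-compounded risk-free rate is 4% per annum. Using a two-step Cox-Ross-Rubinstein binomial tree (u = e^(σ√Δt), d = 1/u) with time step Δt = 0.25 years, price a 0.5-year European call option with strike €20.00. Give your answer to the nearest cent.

€2.18

CRR parameters: u = e^(σ√Δt) = e^(0.4·√0.25) = 1.2214, d = 1/u = 0.8187
Per-period rate: rΔt = 0.04·0.25 = 0.01, so R = e^0.01 = 1.0101
Risk-neutral probability p = (e^0.01 − 0.8187)/(1.2214 − 0.8187) = 0.1913/0.4027 = 0.4751
Terminal stock prices: S_uu = 29.84, S_ud = 20, S_dd = 13.41
Terminal payoffs (S − K): max(9.836, 0) = 9.836, max(0, 0) = 0, max(-6.594, 0) = 0
Node u (S = 24.43): V_u = e^(−0.01)·[0.4751·9.8365 + 0.5249·0.0000] = 4.6271
Node d (S = 16.37): V_d = e^(−0.01)·[0.4751·0.0000 + 0.5249·0.0000] = 0.0000
Node 0 (S = 20): V_0 = e^(−0.01)·[0.4751·4.6271 + 0.5249·0.0000] = 2.1766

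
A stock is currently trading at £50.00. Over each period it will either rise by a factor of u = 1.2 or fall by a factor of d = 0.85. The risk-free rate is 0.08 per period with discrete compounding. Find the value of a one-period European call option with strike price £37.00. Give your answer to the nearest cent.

Risk-neutral probability p = (1 + 0.08 − 0.85)/(1.2 − 0.85) = 0.2300/0.3500 = 0.6571
Terminal stock prices: S_u = 60, S_d = 42.5
Terminal payoffs (S − K): max(23, 0) = 23, max(5.5, 0) = 5.5
Node 0 (S = 50): V_0 = 1/1.08·[0.6571·23.0000 + 0.3429·5.5000] = 15.7407

£15.74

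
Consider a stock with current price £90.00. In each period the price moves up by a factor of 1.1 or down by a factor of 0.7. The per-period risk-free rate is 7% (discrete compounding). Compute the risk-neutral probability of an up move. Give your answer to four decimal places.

Risk-neutral probability p = (1 + 0.07 − 0.7)/(1.1 − 0.7) = 0.3700/0.4000 = 0.9250

p = 0.9250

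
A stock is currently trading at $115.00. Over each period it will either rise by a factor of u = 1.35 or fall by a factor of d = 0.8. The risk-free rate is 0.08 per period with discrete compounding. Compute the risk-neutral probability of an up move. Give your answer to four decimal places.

Risk-neutral probability p = (1 + 0.08 − 0.8)/(1.35 − 0.8) = 0.2800/0.5500 = 0.5091

p = 0.5091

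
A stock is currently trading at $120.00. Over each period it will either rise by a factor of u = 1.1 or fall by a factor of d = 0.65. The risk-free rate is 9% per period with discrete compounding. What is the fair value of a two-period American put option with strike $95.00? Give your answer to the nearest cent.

Risk-neutral probability p = (1 + 0.09 − 0.65)/(1.1 − 0.65) = 0.4400/0.4500 = 0.9778
Terminal stock prices: S_uu = 145.2, S_ud = 85.8, S_dd = 50.7
Terminal payoffs (K − S): max(-50.2, 0) = 0, max(9.2, 0) = 9.2, max(44.3, 0) = 44.3
Node u (S = 132): continuation = 1/1.09·[0.9778·0.0000 + 0.0222·9.2000] = 0.1876; exercise value = 0.0000 ≤ continuation, so V_u = 0.1876
Node d (S = 78): continuation = 1/1.09·[0.9778·9.2000 + 0.0222·44.3000] = 9.1560; exercise value = 17.0000 > continuation, so V_d = 17.0000 (exercise)
Node 0 (S = 120): continuation = 1/1.09·[0.9778·0.1876 + 0.0222·17.0000] = 0.5148; exercise value = 0.0000 ≤ continuation, so V_0 = 0.5148

$0.51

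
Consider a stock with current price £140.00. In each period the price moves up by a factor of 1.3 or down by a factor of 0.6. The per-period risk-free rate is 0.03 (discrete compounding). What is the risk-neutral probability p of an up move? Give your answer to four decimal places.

p = 0.6143

Risk-neutral probability p = (1 + 0.03 − 0.6)/(1.3 − 0.6) = 0.4300/0.7000 = 0.6143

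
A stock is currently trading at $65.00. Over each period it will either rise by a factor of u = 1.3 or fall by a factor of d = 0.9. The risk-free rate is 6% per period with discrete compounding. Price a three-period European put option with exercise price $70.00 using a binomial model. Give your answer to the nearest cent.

Risk-neutral probability p = (1 + 0.06 − 0.9)/(1.3 − 0.9) = 0.1600/0.4000 = 0.4000
Terminal stock prices: S_uuu = 142.8, S_uud = 98.87, S_udd = 68.45, S_ddd = 47.39
Terminal payoffs (K − S): max(-72.81, 0) = 0, max(-28.87, 0) = 0, max(1.555, 0) = 1.555, max(22.61, 0) = 22.61
Node uu (S = 109.9): V_uu = 1/1.06·[0.4000·0.0000 + 0.6000·0.0000] = 0.0000
Node ud (S = 76.05): V_ud = 1/1.06·[0.4000·0.0000 + 0.6000·1.5550] = 0.8802
Node dd (S = 52.65): V_dd = 1/1.06·[0.4000·1.5550 + 0.6000·22.6150] = 13.3877
Node u (S = 84.5): V_u = 1/1.06·[0.4000·0.0000 + 0.6000·0.8802] = 0.4982
Node d (S = 58.5): V_d = 1/1.06·[0.4000·0.8802 + 0.6000·13.3877] = 7.9101
Node 0 (S = 65): V_0 = 1/1.06·[0.4000·0.4982 + 0.6000·7.9101] = 4.6654

$4.67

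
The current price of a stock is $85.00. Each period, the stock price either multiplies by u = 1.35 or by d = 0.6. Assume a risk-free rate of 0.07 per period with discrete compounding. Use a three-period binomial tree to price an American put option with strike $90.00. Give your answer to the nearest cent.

Risk-neutral probability p = (1 + 0.07 − 0.6)/(1.35 − 0.6) = 0.4700/0.7500 = 0.6267
Terminal stock prices: S_uuu = 209.1, S_uud = 92.95, S_udd = 41.31, S_ddd = 18.36
Terminal payoffs (K − S): max(-119.1, 0) = 0, max(-2.948, 0) = 0, max(48.69, 0) = 48.69, max(71.64, 0) = 71.64
Node uu (S = 154.9): continuation = 1/1.07·[0.6267·0.0000 + 0.3733·0.0000] = 0.0000; exercise value = 0.0000 ≤ continuation, so V_uu = 0.0000
Node ud (S = 68.85): continuation = 1/1.07·[0.6267·0.0000 + 0.3733·48.6900] = 16.9884; exercise value = 21.1500 > continuation, so V_ud = 21.1500 (exercise)
Node dd (S = 30.6): continuation = 1/1.07·[0.6267·48.6900 + 0.3733·71.6400] = 53.5121; exercise value = 59.4000 > continuation, so V_dd = 59.4000 (exercise)
Node u (S = 114.8): continuation = 1/1.07·[0.6267·0.0000 + 0.3733·21.1500] = 7.3794; exercise value = 0.0000 ≤ continuation, so V_u = 7.3794
Node d (S = 51): continuation = 1/1.07·[0.6267·21.1500 + 0.3733·59.4000] = 33.1121; exercise value = 39.0000 > continuation, so V_d = 39.0000 (exercise)
Node 0 (S = 85): continuation = 1/1.07·[0.6267·7.3794 + 0.3733·39.0000] = 17.9294; exercise value = 5.0000 ≤ continuation, so V_0 = 17.9294

$17.93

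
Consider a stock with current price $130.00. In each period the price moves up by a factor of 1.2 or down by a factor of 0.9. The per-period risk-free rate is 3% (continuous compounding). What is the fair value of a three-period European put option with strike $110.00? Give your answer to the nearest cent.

Risk-neutral probability p = (e^0.03 − 0.9)/(1.2 − 0.9) = 0.1305/0.3000 = 0.4348
Terminal stock prices: S_uuu = 224.6, S_uud = 168.5, S_udd = 126.4, S_ddd = 94.77
Terminal payoffs (K − S): max(-114.6, 0) = 0, max(-58.48, 0) = 0, max(-16.36, 0) = 0, max(15.23, 0) = 15.23
Node uu (S = 187.2): V_uu = e^(−0.03)·[0.4348·0.0000 + 0.5652·0.0000] = 0.0000
Node ud (S = 140.4): V_ud = e^(−0.03)·[0.4348·0.0000 + 0.5652·0.0000] = 0.0000
Node dd (S = 105.3): V_dd = e^(−0.03)·[0.4348·0.0000 + 0.5652·15.2300] = 8.3529
Node u (S = 156): V_u = e^(−0.03)·[0.4348·0.0000 + 0.5652·0.0000] = 0.0000
Node d (S = 117): V_d = e^(−0.03)·[0.4348·0.0000 + 0.5652·8.3529] = 4.5811
Node 0 (S = 130): V_0 = e^(−0.03)·[0.4348·0.0000 + 0.5652·4.5811] = 2.5125

$2.51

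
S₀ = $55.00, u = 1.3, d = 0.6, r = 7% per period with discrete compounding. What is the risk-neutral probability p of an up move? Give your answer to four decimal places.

p = 0.6714

Risk-neutral probability p = (1 + 0.07 − 0.6)/(1.3 − 0.6) = 0.4700/0.7000 = 0.6714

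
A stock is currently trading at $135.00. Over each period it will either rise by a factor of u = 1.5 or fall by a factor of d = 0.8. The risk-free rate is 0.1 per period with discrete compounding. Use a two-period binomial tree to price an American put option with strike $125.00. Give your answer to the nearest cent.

$10.42

Risk-neutral probability p = (1 + 0.1 − 0.8)/(1.5 − 0.8) = 0.3000/0.7000 = 0.4286
Terminal stock prices: S_uu = 303.8, S_ud = 162, S_dd = 86.4
Terminal payoffs (K − S): max(-178.8, 0) = 0, max(-37, 0) = 0, max(38.6, 0) = 38.6
Node u (S = 202.5): continuation = 1/1.1·[0.4286·0.0000 + 0.5714·0.0000] = 0.0000; exercise value = 0.0000 ≤ continuation, so V_u = 0.0000
Node d (S = 108): continuation = 1/1.1·[0.4286·0.0000 + 0.5714·38.6000] = 20.0519; exercise value = 17.0000 ≤ continuation, so V_d = 20.0519
Node 0 (S = 135): continuation = 1/1.1·[0.4286·0.0000 + 0.5714·20.0519] = 10.4166; exercise value = 0.0000 ≤ continuation, so V_0 = 10.4166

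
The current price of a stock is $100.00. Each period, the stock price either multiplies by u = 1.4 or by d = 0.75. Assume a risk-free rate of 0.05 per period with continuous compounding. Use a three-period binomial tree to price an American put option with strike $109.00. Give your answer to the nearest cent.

$20.83

Risk-neutral probability p = (e^0.05 − 0.75)/(1.4 − 0.75) = 0.3013/0.6500 = 0.4635
Terminal stock prices: S_uuu = 274.4, S_uud = 147, S_udd = 78.75, S_ddd = 42.19
Terminal payoffs (K − S): max(-165.4, 0) = 0, max(-38, 0) = 0, max(30.25, 0) = 30.25, max(66.81, 0) = 66.81
Node uu (S = 196): continuation = e^(−0.05)·[0.4635·0.0000 + 0.5365·0.0000] = 0.0000; exercise value = 0.0000 ≤ continuation, so V_uu = 0.0000
Node ud (S = 105): continuation = e^(−0.05)·[0.4635·0.0000 + 0.5365·30.2500] = 15.4378; exercise value = 4.0000 ≤ continuation, so V_ud = 15.4378
Node dd (S = 56.25): continuation = e^(−0.05)·[0.4635·30.2500 + 0.5365·66.8125] = 47.4340; exercise value = 52.7500 > continuation, so V_dd = 52.7500 (exercise)
Node u (S = 140): continuation = e^(−0.05)·[0.4635·0.0000 + 0.5365·15.4378] = 7.8785; exercise value = 0.0000 ≤ continuation, so V_u = 7.8785
Node d (S = 75): continuation = e^(−0.05)·[0.4635·15.4378 + 0.5365·52.7500] = 33.7268; exercise value = 34.0000 > continuation, so V_d = 34.0000 (exercise)
Node 0 (S = 100): continuation = e^(−0.05)·[0.4635·7.8785 + 0.5365·34.0000] = 20.8251; exercise value = 9.0000 ≤ continuation, so V_0 = 20.8251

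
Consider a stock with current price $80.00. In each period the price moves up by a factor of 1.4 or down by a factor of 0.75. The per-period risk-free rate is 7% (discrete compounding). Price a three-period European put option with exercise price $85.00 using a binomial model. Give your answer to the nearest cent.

Risk-neutral probability p = (1 + 0.07 − 0.75)/(1.4 − 0.75) = 0.3200/0.6500 = 0.4923
Terminal stock prices: S_uuu = 219.5, S_uud = 117.6, S_udd = 63, S_ddd = 33.75
Terminal payoffs (K − S): max(-134.5, 0) = 0, max(-32.6, 0) = 0, max(22, 0) = 22, max(51.25, 0) = 51.25
Node uu (S = 156.8): V_uu = 1/1.07·[0.4923·0.0000 + 0.5077·0.0000] = 0.0000
Node ud (S = 84): V_ud = 1/1.07·[0.4923·0.0000 + 0.5077·22.0000] = 10.4385
Node dd (S = 45): V_dd = 1/1.07·[0.4923·22.0000 + 0.5077·51.2500] = 34.4393
Node u (S = 112): V_u = 1/1.07·[0.4923·0.0000 + 0.5077·10.4385] = 4.9529
Node d (S = 60): V_d = 1/1.07·[0.4923·10.4385 + 0.5077·34.4393] = 21.1435
Node 0 (S = 80): V_0 = 1/1.07·[0.4923·4.9529 + 0.5077·21.1435] = 12.3109

$12.31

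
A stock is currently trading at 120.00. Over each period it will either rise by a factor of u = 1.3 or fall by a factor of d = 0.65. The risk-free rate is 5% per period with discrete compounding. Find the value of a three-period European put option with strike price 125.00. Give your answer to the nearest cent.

Risk-neutral probability p = (1 + 0.05 − 0.65)/(1.3 − 0.65) = 0.4000/0.6500 = 0.6154
Terminal stock prices: S_uuu = 263.6, S_uud = 131.8, S_udd = 65.91, S_ddd = 32.95
Terminal payoffs (K − S): max(-138.6, 0) = 0, max(-6.82, 0) = 0, max(59.09, 0) = 59.09, max(92.05, 0) = 92.05
Node uu (S = 202.8): V_uu = 1/1.05·[0.6154·0.0000 + 0.3846·0.0000] = 0.0000
Node ud (S = 101.4): V_ud = 1/1.05·[0.6154·0.0000 + 0.3846·59.0900] = 21.6447
Node dd (S = 50.7): V_dd = 1/1.05·[0.6154·59.0900 + 0.3846·92.0450] = 68.3476
Node u (S = 156): V_u = 1/1.05·[0.6154·0.0000 + 0.3846·21.6447] = 7.9285
Node d (S = 78): V_d = 1/1.05·[0.6154·21.6447 + 0.3846·68.3476] = 37.7213
Node 0 (S = 120): V_0 = 1/1.05·[0.6154·7.9285 + 0.3846·37.7213] = 18.4640

18.46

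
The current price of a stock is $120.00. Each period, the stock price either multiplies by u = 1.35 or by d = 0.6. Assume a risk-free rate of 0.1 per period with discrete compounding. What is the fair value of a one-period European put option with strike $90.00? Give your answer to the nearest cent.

Risk-neutral probability p = (1 + 0.1 − 0.6)/(1.35 − 0.6) = 0.5000/0.7500 = 0.6667
Terminal stock prices: S_u = 162, S_d = 72
Terminal payoffs (K − S): max(-72, 0) = 0, max(18, 0) = 18
Node 0 (S = 120): V_0 = 1/1.1·[0.6667·0.0000 + 0.3333·18.0000] = 5.4545

$5.45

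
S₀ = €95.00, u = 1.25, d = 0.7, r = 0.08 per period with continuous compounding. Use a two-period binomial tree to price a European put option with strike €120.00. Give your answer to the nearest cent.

Risk-neutral probability p = (e^0.08 − 0.7)/(1.25 − 0.7) = 0.3833/0.5500 = 0.6969
Terminal stock prices: S_uu = 148.4, S_ud = 83.12, S_dd = 46.55
Terminal payoffs (K − S): max(-28.44, 0) = 0, max(36.88, 0) = 36.88, max(73.45, 0) = 73.45
Node u (S = 118.8): V_u = e^(−0.08)·[0.6969·0.0000 + 0.3031·36.8750] = 10.3180
Node d (S = 66.5): V_d = e^(−0.08)·[0.6969·36.8750 + 0.3031·73.4500] = 44.2740
Node 0 (S = 95): V_0 = e^(−0.08)·[0.6969·10.3180 + 0.3031·44.2740] = 19.0259

€19.03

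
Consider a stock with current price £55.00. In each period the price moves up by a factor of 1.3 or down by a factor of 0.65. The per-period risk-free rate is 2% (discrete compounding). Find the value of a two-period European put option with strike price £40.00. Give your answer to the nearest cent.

£2.99

Risk-neutral probability p = (1 + 0.02 − 0.65)/(1.3 − 0.65) = 0.3700/0.6500 = 0.5692
Terminal stock prices: S_uu = 92.95, S_ud = 46.48, S_dd = 23.24
Terminal payoffs (K − S): max(-52.95, 0) = 0, max(-6.475, 0) = 0, max(16.76, 0) = 16.76
Node u (S = 71.5): V_u = 1/1.02·[0.5692·0.0000 + 0.4308·0.0000] = 0.0000
Node d (S = 35.75): V_d = 1/1.02·[0.5692·0.0000 + 0.4308·16.7625] = 7.0792
Node 0 (S = 55): V_0 = 1/1.02·[0.5692·0.0000 + 0.4308·7.0792] = 2.9897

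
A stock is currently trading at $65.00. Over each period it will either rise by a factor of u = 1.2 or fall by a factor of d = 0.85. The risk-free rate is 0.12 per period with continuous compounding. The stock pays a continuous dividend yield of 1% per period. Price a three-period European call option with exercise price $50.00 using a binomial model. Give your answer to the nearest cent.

$28.29

Per-period risk-free factor R = e^0.12 = 1.1275; dividend-adjusted growth = e^(0.12−0.01) = 1.1163.
Risk-neutral probability p = (1.1163 − 0.85)/(1.2 − 0.85) = 0.2663/0.3500 = 0.7608
Terminal stock prices: S_uuu = 112.3, S_uud = 79.56, S_udd = 56.35, S_ddd = 39.92
Terminal payoffs (S − K): max(62.32, 0) = 62.32, max(29.56, 0) = 29.56, max(6.355, 0) = 6.355, max(-10.08, 0) = 0
Node uu (S = 93.6): V_uu = e^(−0.12)·[0.7608·62.3200 + 0.2392·29.5600] = 48.3226
Node ud (S = 66.3): V_ud = e^(−0.12)·[0.7608·29.5600 + 0.2392·6.3550] = 21.2943
Node dd (S = 46.96): V_dd = e^(−0.12)·[0.7608·6.3550 + 0.2392·0.0000] = 4.2881
Node u (S = 78): V_u = e^(−0.12)·[0.7608·48.3226 + 0.2392·21.2943] = 37.1241
Node d (S = 55.25): V_d = e^(−0.12)·[0.7608·21.2943 + 0.2392·4.2881] = 15.2784
Node 0 (S = 65): V_0 = e^(−0.12)·[0.7608·37.1241 + 0.2392·15.2784] = 28.2914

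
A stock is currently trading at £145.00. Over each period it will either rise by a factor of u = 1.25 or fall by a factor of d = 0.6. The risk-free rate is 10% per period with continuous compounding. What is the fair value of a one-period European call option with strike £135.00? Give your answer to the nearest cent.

£32.52

Risk-neutral probability p = (e^0.1 − 0.6)/(1.25 − 0.6) = 0.5052/0.6500 = 0.7772
Terminal stock prices: S_u = 181.2, S_d = 87
Terminal payoffs (S − K): max(46.25, 0) = 46.25, max(-48, 0) = 0
Node 0 (S = 145): V_0 = e^(−0.1)·[0.7772·46.2500 + 0.2228·0.0000] = 32.5242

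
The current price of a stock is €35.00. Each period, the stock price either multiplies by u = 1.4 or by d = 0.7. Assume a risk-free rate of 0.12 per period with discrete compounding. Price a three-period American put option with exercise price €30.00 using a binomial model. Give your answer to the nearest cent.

€2.46

Risk-neutral probability p = (1 + 0.12 − 0.7)/(1.4 − 0.7) = 0.4200/0.7000 = 0.6000
Terminal stock prices: S_uuu = 96.04, S_uud = 48.02, S_udd = 24.01, S_ddd = 12
Terminal payoffs (K − S): max(-66.04, 0) = 0, max(-18.02, 0) = 0, max(5.99, 0) = 5.99, max(18, 0) = 18
Node uu (S = 68.6): continuation = 1/1.12·[0.6000·0.0000 + 0.4000·0.0000] = 0.0000; exercise value = 0.0000 ≤ continuation, so V_uu = 0.0000
Node ud (S = 34.3): continuation = 1/1.12·[0.6000·0.0000 + 0.4000·5.9900] = 2.1393; exercise value = 0.0000 ≤ continuation, so V_ud = 2.1393
Node dd (S = 17.15): continuation = 1/1.12·[0.6000·5.9900 + 0.4000·17.9950] = 9.6357; exercise value = 12.8500 > continuation, so V_dd = 12.8500 (exercise)
Node u (S = 49): continuation = 1/1.12·[0.6000·0.0000 + 0.4000·2.1393] = 0.7640; exercise value = 0.0000 ≤ continuation, so V_u = 0.7640
Node d (S = 24.5): continuation = 1/1.12·[0.6000·2.1393 + 0.4000·12.8500] = 5.7353; exercise value = 5.5000 ≤ continuation, so V_d = 5.7353
Node 0 (S = 35): continuation = 1/1.12·[0.6000·0.7640 + 0.4000·5.7353] = 2.4576; exercise value = 0.0000 ≤ continuation, so V_0 = 2.4576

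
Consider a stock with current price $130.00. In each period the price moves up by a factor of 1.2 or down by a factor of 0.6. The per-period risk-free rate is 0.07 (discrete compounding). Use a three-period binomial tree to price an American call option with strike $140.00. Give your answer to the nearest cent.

Risk-neutral probability p = (1 + 0.07 − 0.6)/(1.2 − 0.6) = 0.4700/0.6000 = 0.7833
Terminal stock prices: S_uuu = 224.6, S_uud = 112.3, S_udd = 56.16, S_ddd = 28.08
Terminal payoffs (S − K): max(84.64, 0) = 84.64, max(-27.68, 0) = 0, max(-83.84, 0) = 0, max(-111.9, 0) = 0
Node uu (S = 187.2): continuation = 1/1.07·[0.7833·84.6400 + 0.2167·0.0000] = 61.9639; exercise value = 47.2000 ≤ continuation, so V_uu = 61.9639
Node ud (S = 93.6): continuation = 1/1.07·[0.7833·0.0000 + 0.2167·0.0000] = 0.0000; exercise value = 0.0000 ≤ continuation, so V_ud = 0.0000
Node dd (S = 46.8): continuation = 1/1.07·[0.7833·0.0000 + 0.2167·0.0000] = 0.0000; exercise value = 0.0000 ≤ continuation, so V_dd = 0.0000
Node u (S = 156): continuation = 1/1.07·[0.7833·61.9639 + 0.2167·0.0000] = 45.3630; exercise value = 16.0000 ≤ continuation, so V_u = 45.3630
Node d (S = 78): continuation = 1/1.07·[0.7833·0.0000 + 0.2167·0.0000] = 0.0000; exercise value = 0.0000 ≤ continuation, so V_d = 0.0000
Node 0 (S = 130): continuation = 1/1.07·[0.7833·45.3630 + 0.2167·0.0000] = 33.2096; exercise value = 0.0000 ≤ continuation, so V_0 = 33.2096

$33.21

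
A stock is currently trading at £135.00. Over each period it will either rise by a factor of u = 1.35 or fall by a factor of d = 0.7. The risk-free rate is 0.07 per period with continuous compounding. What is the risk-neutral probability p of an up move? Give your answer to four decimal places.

p = 0.5731

Risk-neutral probability p = (e^0.07 − 0.7)/(1.35 − 0.7) = 0.3725/0.6500 = 0.5731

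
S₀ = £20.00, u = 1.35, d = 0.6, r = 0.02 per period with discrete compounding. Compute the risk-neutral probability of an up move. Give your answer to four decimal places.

p = 0.5600

Risk-neutral probability p = (1 + 0.02 − 0.6)/(1.35 − 0.6) = 0.4200/0.7500 = 0.5600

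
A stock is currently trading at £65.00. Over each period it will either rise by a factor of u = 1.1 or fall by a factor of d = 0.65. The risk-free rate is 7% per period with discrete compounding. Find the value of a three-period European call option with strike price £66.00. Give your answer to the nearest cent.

£13.62

Risk-neutral probability p = (1 + 0.07 − 0.65)/(1.1 − 0.65) = 0.4200/0.4500 = 0.9333
Terminal stock prices: S_uuu = 86.52, S_uud = 51.12, S_udd = 30.21, S_ddd = 17.85
Terminal payoffs (S − K): max(20.52, 0) = 20.52, max(-14.88, 0) = 0, max(-35.79, 0) = 0, max(-48.15, 0) = 0
Node uu (S = 78.65): V_uu = 1/1.07·[0.9333·20.5150 + 0.0667·0.0000] = 17.8947
Node ud (S = 46.48): V_ud = 1/1.07·[0.9333·0.0000 + 0.0667·0.0000] = 0.0000
Node dd (S = 27.46): V_dd = 1/1.07·[0.9333·0.0000 + 0.0667·0.0000] = 0.0000
Node u (S = 71.5): V_u = 1/1.07·[0.9333·17.8947 + 0.0667·0.0000] = 15.6091
Node d (S = 42.25): V_d = 1/1.07·[0.9333·0.0000 + 0.0667·0.0000] = 0.0000
Node 0 (S = 65): V_0 = 1/1.07·[0.9333·15.6091 + 0.0667·0.0000] = 13.6154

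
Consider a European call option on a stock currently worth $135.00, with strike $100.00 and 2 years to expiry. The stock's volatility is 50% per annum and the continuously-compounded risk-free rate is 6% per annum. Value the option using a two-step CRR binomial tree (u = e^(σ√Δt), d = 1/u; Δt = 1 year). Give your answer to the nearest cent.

CRR parameters: u = e^(σ√Δt) = e^(0.5·√1) = 1.6487, d = 1/u = 0.6065
Per-period rate: rΔt = 0.06·1 = 0.06, so R = e^0.06 = 1.0618
Risk-neutral probability p = (e^0.06 − 0.6065)/(1.6487 − 0.6065) = 0.4553/1.0422 = 0.4369
Terminal stock prices: S_uu = 367, S_ud = 135, S_dd = 49.66
Terminal payoffs (S − K): max(267, 0) = 267, max(35, 0) = 35, max(-50.34, 0) = 0
Node u (S = 222.6): V_u = e^(−0.06)·[0.4369·266.9680 + 0.5631·35.0000] = 128.4009
Node d (S = 81.88): V_d = e^(−0.06)·[0.4369·35.0000 + 0.5631·0.0000] = 14.4001
Node 0 (S = 135): V_0 = e^(−0.06)·[0.4369·128.4009 + 0.5631·14.4001] = 60.4651

$60.47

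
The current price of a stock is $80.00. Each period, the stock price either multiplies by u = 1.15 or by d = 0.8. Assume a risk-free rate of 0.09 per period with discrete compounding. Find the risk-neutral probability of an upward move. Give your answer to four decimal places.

p = 0.8286

Risk-neutral probability p = (1 + 0.09 − 0.8)/(1.15 − 0.8) = 0.2900/0.3500 = 0.8286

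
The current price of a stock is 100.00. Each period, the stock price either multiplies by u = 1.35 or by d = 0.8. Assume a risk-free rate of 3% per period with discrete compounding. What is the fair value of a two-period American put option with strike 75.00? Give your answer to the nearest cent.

Risk-neutral probability p = (1 + 0.03 − 0.8)/(1.35 − 0.8) = 0.2300/0.5500 = 0.4182
Terminal stock prices: S_uu = 182.3, S_ud = 108, S_dd = 64
Terminal payoffs (K − S): max(-107.3, 0) = 0, max(-33, 0) = 0, max(11, 0) = 11
Node u (S = 135): continuation = 1/1.03·[0.4182·0.0000 + 0.5818·0.0000] = 0.0000; exercise value = 0.0000 ≤ continuation, so V_u = 0.0000
Node d (S = 80): continuation = 1/1.03·[0.4182·0.0000 + 0.5818·11.0000] = 6.2136; exercise value = 0.0000 ≤ continuation, so V_d = 6.2136
Node 0 (S = 100): continuation = 1/1.03·[0.4182·0.0000 + 0.5818·6.2136] = 3.5099; exercise value = 0.0000 ≤ continuation, so V_0 = 3.5099

3.51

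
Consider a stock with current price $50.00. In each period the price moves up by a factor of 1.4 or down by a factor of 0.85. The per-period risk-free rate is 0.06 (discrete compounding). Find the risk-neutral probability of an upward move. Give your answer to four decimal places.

p = 0.3818

Risk-neutral probability p = (1 + 0.06 − 0.85)/(1.4 − 0.85) = 0.2100/0.5500 = 0.3818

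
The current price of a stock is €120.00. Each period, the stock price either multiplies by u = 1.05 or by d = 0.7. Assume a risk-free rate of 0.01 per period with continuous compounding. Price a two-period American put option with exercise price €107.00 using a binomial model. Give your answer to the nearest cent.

Risk-neutral probability p = (e^0.01 − 0.7)/(1.05 − 0.7) = 0.3101/0.3500 = 0.8859
Terminal stock prices: S_uu = 132.3, S_ud = 88.2, S_dd = 58.8
Terminal payoffs (K − S): max(-25.3, 0) = 0, max(18.8, 0) = 18.8, max(48.2, 0) = 48.2
Node u (S = 126): continuation = e^(−0.01)·[0.8859·0.0000 + 0.1141·18.8000] = 2.1245; exercise value = 0.0000 ≤ continuation, so V_u = 2.1245
Node d (S = 84): continuation = e^(−0.01)·[0.8859·18.8000 + 0.1141·48.2000] = 21.9353; exercise value = 23.0000 > continuation, so V_d = 23.0000 (exercise)
Node 0 (S = 120): continuation = e^(−0.01)·[0.8859·2.1245 + 0.1141·23.0000] = 4.4625; exercise value = 0.0000 ≤ continuation, so V_0 = 4.4625

€4.46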